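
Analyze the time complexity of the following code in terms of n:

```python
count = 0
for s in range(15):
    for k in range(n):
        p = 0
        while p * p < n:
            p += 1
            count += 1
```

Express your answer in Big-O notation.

Each loop level contributes: 1 × n × √n. Multiplying the contributions gives O(n√n).

Answer: O(n√n)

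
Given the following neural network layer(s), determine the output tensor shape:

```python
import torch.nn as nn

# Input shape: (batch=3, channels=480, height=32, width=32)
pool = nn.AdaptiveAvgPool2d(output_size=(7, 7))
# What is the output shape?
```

Input: (3, 480, 32, 32) -> Output: (3, 480, 7, 7)

Answer: (3, 480, 7, 7)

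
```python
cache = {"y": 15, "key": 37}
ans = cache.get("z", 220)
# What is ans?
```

Trace:
`cache = {"y": 15, "key": 37}` → cache = {'y': 15, 'key': 37}
`ans = cache.get("z", 220)` → ans = 220
So ans = 220

Answer: 220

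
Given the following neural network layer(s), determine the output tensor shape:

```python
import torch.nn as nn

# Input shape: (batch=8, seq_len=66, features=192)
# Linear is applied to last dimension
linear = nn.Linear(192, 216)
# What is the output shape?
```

Input: (8, 66, 192) -> Output: (8, 66, 216)

Answer: (8, 66, 216)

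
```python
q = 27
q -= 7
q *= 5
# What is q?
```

Trace:
`q = 27` → q = 27
`q -= 7` → q = 20
`q *= 5` → q = 100
So q = 100

Answer: 100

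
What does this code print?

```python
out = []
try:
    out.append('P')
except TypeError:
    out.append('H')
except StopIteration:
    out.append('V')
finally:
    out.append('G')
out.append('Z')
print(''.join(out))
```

Execution trace: 'P' (try body, no exception) → 'G' (finally) → 'Z' (after the try/except). Output: PGZ

Answer: PGZ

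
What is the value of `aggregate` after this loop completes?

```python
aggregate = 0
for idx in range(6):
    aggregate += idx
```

Sum of 0 to 5 = 15
`aggregate` takes the values: 0 → 1 → 3 → 6 → 10 → 15

Answer: 15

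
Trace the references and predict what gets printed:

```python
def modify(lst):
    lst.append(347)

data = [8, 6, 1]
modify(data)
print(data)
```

Key concept: function modifies passed list.
Step by step:
`data = [8, 6, 1]` → data = [8, 6, 1]
`modify(data)` → data = [8, 6, 1, 347]
`print(data)` → prints [8, 6, 1, 347]

Answer: [8, 6, 1, 347]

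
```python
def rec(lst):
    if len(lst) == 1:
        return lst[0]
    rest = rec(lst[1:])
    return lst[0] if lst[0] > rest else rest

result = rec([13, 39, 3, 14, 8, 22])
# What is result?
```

Recursive max over [13, 39, 3, 14, 8, 22] = 39

Answer: 39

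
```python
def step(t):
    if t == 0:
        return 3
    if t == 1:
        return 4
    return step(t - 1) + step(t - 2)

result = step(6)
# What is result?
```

Build up from base cases: step(0)=3, step(1)=4, step(2)=7, step(3)=11, step(4)=18, step(5)=29, step(6)=47

Answer: 47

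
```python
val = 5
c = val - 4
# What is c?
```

Trace:
`val = 5` → val = 5
`c = val - 4` → c = 1
So c = 1

Answer: 1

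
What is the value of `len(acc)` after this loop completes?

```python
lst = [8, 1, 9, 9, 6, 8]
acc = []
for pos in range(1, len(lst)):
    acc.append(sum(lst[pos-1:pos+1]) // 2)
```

Number of 2-element averages
`acc` takes the values: [] → [4] → [4, 5] → [4, 5, 9] → [4, 5, 9, 7] → [4, 5, 9, 7, 7]
So `len(acc)` = 5

Answer: 5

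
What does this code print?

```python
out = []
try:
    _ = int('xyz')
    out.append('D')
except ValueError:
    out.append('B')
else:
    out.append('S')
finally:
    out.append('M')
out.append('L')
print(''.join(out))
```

Execution trace: 'B' (except ValueError) → 'M' (finally) → 'L' (after the try/except). Output: BML

Answer: BML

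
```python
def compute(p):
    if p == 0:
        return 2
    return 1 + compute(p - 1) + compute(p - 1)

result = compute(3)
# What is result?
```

compute(p) = 1 + 2·compute(p-1), compute(0)=2. Closed form: (2+1)·2^3 - 1 = 23.

Answer: 23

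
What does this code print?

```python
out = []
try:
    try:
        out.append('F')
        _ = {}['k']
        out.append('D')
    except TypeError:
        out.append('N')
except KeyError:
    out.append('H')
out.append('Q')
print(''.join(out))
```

Execution trace: 'F' (try body) → 'H' (outer except KeyError) → 'Q' (after the try/except). Output: FHQ

Answer: FHQ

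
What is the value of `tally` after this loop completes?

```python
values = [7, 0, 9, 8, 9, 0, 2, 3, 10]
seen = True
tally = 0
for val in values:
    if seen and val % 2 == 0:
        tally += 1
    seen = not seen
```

Count even values at even positions
`tally` takes the values: 0 → 1 → 2

Answer: 2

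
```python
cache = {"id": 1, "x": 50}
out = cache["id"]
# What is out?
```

Trace:
`cache = {"id": 1, "x": 50}` → cache = {'id': 1, 'x': 50}
`out = cache["id"]` → out = 1
So out = 1

Answer: 1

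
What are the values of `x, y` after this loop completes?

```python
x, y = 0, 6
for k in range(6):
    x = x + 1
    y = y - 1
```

x goes 0→6, y goes 6→0
`x, y` takes the values: (0, 6) → (1, 6) → (1, 5) → (2, 5) → (2, 4) → (3, 4) → (3, 3) → (4, 3) → (4, 2) → (5, 2) → (5, 1) → (6, 1) → (6, 0)

Answer: 6, 0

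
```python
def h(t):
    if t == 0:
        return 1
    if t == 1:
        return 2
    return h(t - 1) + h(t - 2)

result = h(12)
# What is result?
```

Build up from base cases: h(0)=1, h(1)=2, h(2)=3, h(3)=5, h(4)=8, h(5)=13, h(6)=21, ..., h(12)=377

Answer: 377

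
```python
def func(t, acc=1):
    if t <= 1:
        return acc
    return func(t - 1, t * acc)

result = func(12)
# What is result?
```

Accumulator trace (n, acc): (12, 1) -> (11, 12) -> (10, 132) -> (9, 1320) -> (8, 11880) -> (7, 95040) -> (6, 665280) -> (5, 3991680) -> (4, 19958400) -> (3, 79833600) -> (2, 239500800) -> (1, 479001600) -> return 479001600

Answer: 479001600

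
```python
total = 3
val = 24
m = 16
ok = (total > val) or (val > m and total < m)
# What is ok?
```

Trace:
`total = 3` → total = 3
`val = 24` → val = 24
`m = 16` → m = 16
`ok = (total > val) or (val > m and total < m)` → ok = True
So ok = True

Answer: True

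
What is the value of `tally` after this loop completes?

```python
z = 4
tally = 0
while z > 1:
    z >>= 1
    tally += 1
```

Count right shifts until 1
`tally` takes the values: 0 → 1 → 2

Answer: 2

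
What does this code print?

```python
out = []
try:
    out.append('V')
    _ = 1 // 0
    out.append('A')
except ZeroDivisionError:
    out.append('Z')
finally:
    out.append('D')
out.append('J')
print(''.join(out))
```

Execution trace: 'V' (try body) → 'Z' (except ZeroDivisionError) → 'D' (finally) → 'J' (after the try/except). Output: VZDJ

Answer: VZDJ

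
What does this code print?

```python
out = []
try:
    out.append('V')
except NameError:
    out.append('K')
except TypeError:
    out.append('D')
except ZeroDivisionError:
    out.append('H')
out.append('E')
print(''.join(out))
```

Execution trace: 'V' (try body, no exception) → 'E' (after the try/except). Output: VE

Answer: VE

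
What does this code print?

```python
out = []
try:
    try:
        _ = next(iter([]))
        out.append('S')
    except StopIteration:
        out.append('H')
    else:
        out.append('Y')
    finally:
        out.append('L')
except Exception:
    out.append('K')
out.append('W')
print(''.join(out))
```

Execution trace: 'H' (inner except StopIteration) → 'L' (inner finally) → 'W' (after the try/except). Output: HLW

Answer: HLW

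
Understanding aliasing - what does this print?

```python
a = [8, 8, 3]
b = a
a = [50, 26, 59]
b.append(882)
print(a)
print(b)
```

Key concept: rebinding vs mutation: a is rebound to a new list, b still points at the original.
Step by step:
`a = [8, 8, 3]` → a = [8, 8, 3]
`b = a` → b = [8, 8, 3] (same object as a)
`a = [50, 26, 59]` → a = [50, 26, 59]
`b.append(882)` → b = [8, 8, 3, 882]
`print(a)` → prints [50, 26, 59]
`print(b)` → prints [8, 8, 3, 882]

Answer:
[50, 26, 59]
[8, 8, 3, 882]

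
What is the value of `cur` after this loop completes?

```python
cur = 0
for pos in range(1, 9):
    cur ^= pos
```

XOR of 1 to 8
`cur` takes the values: 0 → 1 → 3 → 0 → 4 → 1 → 7 → 0 → 8

Answer: 8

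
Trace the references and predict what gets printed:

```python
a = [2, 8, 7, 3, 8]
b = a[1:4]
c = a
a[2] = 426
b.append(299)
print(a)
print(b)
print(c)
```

Key concept: slice vs alias.
Step by step:
`a = [2, 8, 7, 3, 8]` → a = [2, 8, 7, 3, 8]
`b = a[1:4]` → b = [8, 7, 3]
`c = a` → c = [2, 8, 7, 3, 8] (same object as a)
`a[2] = 426` → a = [2, 8, 426, 3, 8] (same object as c); c = [2, 8, 426, 3, 8] (same object as a)
`b.append(299)` → b = [8, 7, 3, 299]
`print(a)` → prints [2, 8, 426, 3, 8]
`print(b)` → prints [8, 7, 3, 299]
`print(c)` → prints [2, 8, 426, 3, 8]

Answer:
[2, 8, 426, 3, 8]
[8, 7, 3, 299]
[2, 8, 426, 3, 8]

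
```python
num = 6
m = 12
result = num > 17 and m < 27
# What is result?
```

Trace:
`num = 6` → num = 6
`m = 12` → m = 12
`result = num > 17 and m < 27` → result = False
So result = False

Answer: False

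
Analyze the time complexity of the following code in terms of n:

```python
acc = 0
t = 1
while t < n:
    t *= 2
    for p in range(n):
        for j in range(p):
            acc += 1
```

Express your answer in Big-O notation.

Each loop level contributes: log n × n × n. Multiplying the contributions gives O(n^2 log n).

Answer: O(n^2 log n)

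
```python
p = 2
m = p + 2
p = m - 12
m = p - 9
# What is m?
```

Trace:
`p = 2` → p = 2
`m = p + 2` → m = 4
`p = m - 12` → p = -8
`m = p - 9` → m = -17
So m = -17

Answer: -17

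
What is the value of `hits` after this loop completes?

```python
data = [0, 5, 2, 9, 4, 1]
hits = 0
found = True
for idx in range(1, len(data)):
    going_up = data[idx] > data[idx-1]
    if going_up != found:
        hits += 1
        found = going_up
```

Count direction changes in [0, 5, 2, 9, 4, 1]
`hits` takes the values: 0 → 1 → 2 → 3

Answer: 3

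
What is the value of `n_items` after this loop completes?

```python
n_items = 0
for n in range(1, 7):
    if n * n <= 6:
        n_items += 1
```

Count numbers where n² ≤ 6
`n_items` takes the values: 0 → 1 → 2

Answer: 2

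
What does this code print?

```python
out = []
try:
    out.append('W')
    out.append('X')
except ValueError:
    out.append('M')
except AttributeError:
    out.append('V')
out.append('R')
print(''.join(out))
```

Execution trace: 'W' (try body) → 'X' (try body, no exception) → 'R' (after the try/except). Output: WXR

Answer: WXR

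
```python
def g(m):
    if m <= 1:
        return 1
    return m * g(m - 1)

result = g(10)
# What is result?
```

g(10) = 10 * 9 * 8 * 7 * 6 * 5 * 4 * 3 * 2 * 1 = 3628800

Answer: 3628800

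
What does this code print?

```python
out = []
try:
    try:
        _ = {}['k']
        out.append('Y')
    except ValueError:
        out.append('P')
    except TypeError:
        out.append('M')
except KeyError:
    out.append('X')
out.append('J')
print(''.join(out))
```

Execution trace: 'X' (outer except KeyError) → 'J' (after the try/except). Output: XJ

Answer: XJ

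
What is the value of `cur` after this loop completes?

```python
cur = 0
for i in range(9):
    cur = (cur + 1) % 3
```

Increment mod 3, 9 times = 0
`cur` takes the values: 0 → 1 → 2 → 0 → 1 → 2 → 0 → 1 → 2 → 0

Answer: 0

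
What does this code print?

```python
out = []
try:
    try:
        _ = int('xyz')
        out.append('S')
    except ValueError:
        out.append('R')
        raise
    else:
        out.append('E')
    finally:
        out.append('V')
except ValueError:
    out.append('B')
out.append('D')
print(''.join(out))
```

Execution trace: 'R' (inner except ValueError) → 'V' (inner finally) → 'B' (outer except ValueError) → 'D' (after the try/except). Output: RVBD

Answer: RVBD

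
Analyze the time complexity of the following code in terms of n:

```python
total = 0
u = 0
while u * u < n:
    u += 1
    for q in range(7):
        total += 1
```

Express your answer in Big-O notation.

Each loop level contributes: √n × 1. Multiplying the contributions gives O(√n).

Answer: O(√n)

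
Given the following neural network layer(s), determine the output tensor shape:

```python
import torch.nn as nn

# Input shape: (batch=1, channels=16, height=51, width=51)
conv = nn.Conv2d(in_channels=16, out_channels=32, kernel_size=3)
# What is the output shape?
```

Input: (1, 16, 51, 51) -> Output: (1, 32, 49, 49)

Answer: (1, 32, 49, 49)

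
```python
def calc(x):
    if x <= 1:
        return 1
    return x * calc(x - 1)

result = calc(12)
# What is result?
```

calc(12) = 12 * 11 * 10 * 9 * 8 * 7 * 6 * 5 * 4 * 3 * 2 * 1 = 479001600

Answer: 479001600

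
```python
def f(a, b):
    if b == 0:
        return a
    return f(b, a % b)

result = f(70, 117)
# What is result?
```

f(70, 117) -> f(117, 70) -> f(70, 47) -> f(47, 23) -> f(23, 1) -> f(1, 0) -> 1

Answer: 1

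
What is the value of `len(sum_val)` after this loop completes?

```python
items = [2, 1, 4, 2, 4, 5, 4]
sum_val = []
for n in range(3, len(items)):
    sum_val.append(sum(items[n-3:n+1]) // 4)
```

Number of 4-element averages
`sum_val` takes the values: [] → [2] → [2, 2] → [2, 2, 3] → [2, 2, 3, 3]
So `len(sum_val)` = 4

Answer: 4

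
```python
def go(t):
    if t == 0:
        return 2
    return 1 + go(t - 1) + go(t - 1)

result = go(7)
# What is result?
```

go(t) = 1 + 2·go(t-1), go(0)=2. Closed form: (2+1)·2^7 - 1 = 383.

Answer: 383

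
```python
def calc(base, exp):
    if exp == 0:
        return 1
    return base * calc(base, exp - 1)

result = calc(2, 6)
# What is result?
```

calc(2, 6) = 2 * 2 * 2 * 2 * 2 * 2 = 64

Answer: 64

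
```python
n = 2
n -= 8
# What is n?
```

Trace:
`n = 2` → n = 2
`n -= 8` → n = -6
So n = -6

Answer: -6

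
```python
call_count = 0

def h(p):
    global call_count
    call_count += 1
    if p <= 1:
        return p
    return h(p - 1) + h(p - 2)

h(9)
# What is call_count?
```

Calls(p) = 1 + Calls(p-1) + Calls(p-2); Calls(0)=Calls(1)=1. For p=9 this gives 109.

Answer: 109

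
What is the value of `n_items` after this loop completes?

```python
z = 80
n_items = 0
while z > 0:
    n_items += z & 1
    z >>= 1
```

Count set bits in 80 (binary: 0b1010000)
`n_items` takes the values: 0 → 1 → 2

Answer: 2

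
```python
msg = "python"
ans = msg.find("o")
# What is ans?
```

Trace:
`msg = "python"` → msg = 'python'
`ans = msg.find("o")` → ans = 4
So ans = 4

Answer: 4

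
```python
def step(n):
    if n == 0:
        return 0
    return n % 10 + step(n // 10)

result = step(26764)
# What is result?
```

Sum of digits of 26764: 4 + 6 + 7 + 6 + 2 = 25

Answer: 25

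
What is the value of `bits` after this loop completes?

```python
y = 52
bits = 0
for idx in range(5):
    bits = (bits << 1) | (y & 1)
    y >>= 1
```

Reverse lowest 5 bits of 52
`bits` takes the values: 0 → 1 → 2 → 5

Answer: 5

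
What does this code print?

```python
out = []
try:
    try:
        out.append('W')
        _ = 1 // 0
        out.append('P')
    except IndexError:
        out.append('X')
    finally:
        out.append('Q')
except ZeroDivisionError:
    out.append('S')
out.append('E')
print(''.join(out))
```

Execution trace: 'W' (inner try body) → 'Q' (inner finally) → 'S' (outer except ZeroDivisionError) → 'E' (after the try/except). Output: WQSE

Answer: WQSE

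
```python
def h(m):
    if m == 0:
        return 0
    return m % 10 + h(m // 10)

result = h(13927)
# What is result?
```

Sum of digits of 13927: 7 + 2 + 9 + 3 + 1 = 22

Answer: 22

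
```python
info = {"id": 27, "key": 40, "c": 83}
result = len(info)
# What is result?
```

Trace:
`info = {"id": 27, "key": 40, "c": 83}` → info = {'id': 27, 'key': 40, 'c': 83}
`result = len(info)` → result = 3
So result = 3

Answer: 3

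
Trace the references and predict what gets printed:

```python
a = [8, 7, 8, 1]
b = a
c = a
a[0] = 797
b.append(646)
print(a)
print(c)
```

Key concept: multiple aliases.
Step by step:
`a = [8, 7, 8, 1]` → a = [8, 7, 8, 1]
`b = a` → b = [8, 7, 8, 1] (same object as a)
`c = a` → c = [8, 7, 8, 1] (same object as a, b)
`a[0] = 797` → a = [797, 7, 8, 1] (same object as b, c); b = [797, 7, 8, 1] (same object as a, c); c = [797, 7, 8, 1] (same object as a, b)
`b.append(646)` → a = [797, 7, 8, 1, 646] (same object as b, c); b = [797, 7, 8, 1, 646] (same object as a, c); c = [797, 7, 8, 1, 646] (same object as a, b)
`print(a)` → prints [797, 7, 8, 1, 646]
`print(c)` → prints [797, 7, 8, 1, 646]

Answer:
[797, 7, 8, 1, 646]
[797, 7, 8, 1, 646]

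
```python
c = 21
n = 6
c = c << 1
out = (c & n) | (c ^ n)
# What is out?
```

Trace:
`c = 21` → c = 21
`n = 6` → n = 6
`c = c << 1` → c = 42
`out = (c & n) | (c ^ n)` → out = 46
So out = 46

Answer: 46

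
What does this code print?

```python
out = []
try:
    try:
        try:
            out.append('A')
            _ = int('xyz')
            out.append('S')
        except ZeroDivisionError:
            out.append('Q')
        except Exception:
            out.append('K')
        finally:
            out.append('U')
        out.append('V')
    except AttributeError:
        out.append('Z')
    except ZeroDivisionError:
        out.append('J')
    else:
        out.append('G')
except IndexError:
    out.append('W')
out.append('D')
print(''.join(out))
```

Execution trace: 'A' (inner try body) → 'K' (inner except Exception) → 'U' (inner finally) → 'V' (try body, no exception) → 'G' (else) → 'D' (after the try/except). Output: AKUVGD

Answer: AKUVGD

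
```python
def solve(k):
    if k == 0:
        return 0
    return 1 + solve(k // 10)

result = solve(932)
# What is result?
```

Count of digits of 932: 3

Answer: 3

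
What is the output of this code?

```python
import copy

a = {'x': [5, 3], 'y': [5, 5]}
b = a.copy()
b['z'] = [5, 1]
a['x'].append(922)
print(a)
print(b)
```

Key concept: shallow copy of dict with mutable values.
Step by step:
`a = {'x': [5, 3], 'y': [5, 5]}` → a = {'x': [5, 3], 'y': [5, 5]}
`b = a.copy()` → b = {'x': [5, 3], 'y': [5, 5]}
`b['z'] = [5, 1]` → b = {'x': [5, 3], 'y': [5, 5], 'z': [5, 1]}
`a['x'].append(922)` → a = {'x': [5, 3, 922], 'y': [5, 5]}; b = {'x': [5, 3, 922], 'y': [5, 5], 'z': [5, 1]}
`print(a)` → prints {'x': [5, 3, 922], 'y': [5, 5]}
`print(b)` → prints {'x': [5, 3, 922], 'y': [5, 5], 'z': [5, 1]}

Answer:
{'x': [5, 3, 922], 'y': [5, 5]}
{'x': [5, 3, 922], 'y': [5, 5], 'z': [5, 1]}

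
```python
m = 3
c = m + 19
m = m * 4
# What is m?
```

Trace:
`m = 3` → m = 3
`c = m + 19` → c = 22
`m = m * 4` → m = 12
So m = 12

Answer: 12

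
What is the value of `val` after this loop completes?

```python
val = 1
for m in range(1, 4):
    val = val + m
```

Start at 1, add 1 through 3
`val` takes the values: 1 → 2 → 4 → 7

Answer: 7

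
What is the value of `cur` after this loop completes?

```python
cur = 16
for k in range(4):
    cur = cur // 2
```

Halve 4 times: 16 // 2^4 = 1
`cur` takes the values: 16 → 8 → 4 → 2 → 1

Answer: 1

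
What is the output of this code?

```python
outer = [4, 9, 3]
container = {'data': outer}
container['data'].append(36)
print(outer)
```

Key concept: dict holds reference to list.
Step by step:
`outer = [4, 9, 3]` → outer = [4, 9, 3]
`container = {'data': outer}` → container = {'data': [4, 9, 3]}
`container['data'].append(36)` → outer = [4, 9, 3, 36]; container = {'data': [4, 9, 3, 36]}
`print(outer)` → prints [4, 9, 3, 36]

Answer: [4, 9, 3, 36]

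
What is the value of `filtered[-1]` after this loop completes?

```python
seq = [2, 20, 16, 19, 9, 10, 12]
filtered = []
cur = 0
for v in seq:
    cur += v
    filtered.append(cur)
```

Cumulative sum ends at 88
`filtered` takes the values: [] → [2] → [2, 22] → [2, 22, 38] → [2, 22, 38, 57] → [2, 22, 38, 57, 66] → [2, 22, 38, 57, 66, 76] → [2, 22, 38, 57, 66, 76, 88]
So `filtered[-1]` = 88

Answer: 88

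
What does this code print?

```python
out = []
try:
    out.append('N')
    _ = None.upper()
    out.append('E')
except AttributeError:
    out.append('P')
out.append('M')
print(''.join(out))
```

Execution trace: 'N' (try body) → 'P' (except AttributeError) → 'M' (after the try/except). Output: NPM

Answer: NPM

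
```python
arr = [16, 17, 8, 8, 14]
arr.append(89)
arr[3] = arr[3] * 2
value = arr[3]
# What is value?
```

Trace:
`arr = [16, 17, 8, 8, 14]` → arr = [16, 17, 8, 8, 14]
`arr.append(89)` → arr = [16, 17, 8, 8, 14, 89]
`arr[3] = arr[3] * 2` → arr = [16, 17, 8, 16, 14, 89]
`value = arr[3]` → value = 16
So value = 16

Answer: 16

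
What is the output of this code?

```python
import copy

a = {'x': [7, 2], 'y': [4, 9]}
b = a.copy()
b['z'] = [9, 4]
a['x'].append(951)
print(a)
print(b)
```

Key concept: shallow copy of dict with mutable values.
Step by step:
`a = {'x': [7, 2], 'y': [4, 9]}` → a = {'x': [7, 2], 'y': [4, 9]}
`b = a.copy()` → b = {'x': [7, 2], 'y': [4, 9]}
`b['z'] = [9, 4]` → b = {'x': [7, 2], 'y': [4, 9], 'z': [9, 4]}
`a['x'].append(951)` → a = {'x': [7, 2, 951], 'y': [4, 9]}; b = {'x': [7, 2, 951], 'y': [4, 9], 'z': [9, 4]}
`print(a)` → prints {'x': [7, 2, 951], 'y': [4, 9]}
`print(b)` → prints {'x': [7, 2, 951], 'y': [4, 9], 'z': [9, 4]}

Answer:
{'x': [7, 2, 951], 'y': [4, 9]}
{'x': [7, 2, 951], 'y': [4, 9], 'z': [9, 4]}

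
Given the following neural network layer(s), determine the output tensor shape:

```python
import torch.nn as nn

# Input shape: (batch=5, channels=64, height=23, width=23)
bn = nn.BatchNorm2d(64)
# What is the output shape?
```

Input: (5, 64, 23, 23) -> Output: (5, 64, 23, 23)

Answer: (5, 64, 23, 23)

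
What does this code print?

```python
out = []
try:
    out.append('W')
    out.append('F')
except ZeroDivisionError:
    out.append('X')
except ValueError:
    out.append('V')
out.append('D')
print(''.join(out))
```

Execution trace: 'W' (try body) → 'F' (try body, no exception) → 'D' (after the try/except). Output: WFD

Answer: WFD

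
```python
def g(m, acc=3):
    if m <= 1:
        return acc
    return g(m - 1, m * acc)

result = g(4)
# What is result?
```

Accumulator trace (n, acc): (4, 3) -> (3, 12) -> (2, 36) -> (1, 72) -> return 72

Answer: 72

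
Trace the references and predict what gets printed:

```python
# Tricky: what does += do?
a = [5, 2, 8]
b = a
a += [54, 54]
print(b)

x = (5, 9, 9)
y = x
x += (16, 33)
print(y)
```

Key concept: += behavior differs for mutable vs immutable.
Step by step:
`a = [5, 2, 8]` → a = [5, 2, 8]
`b = a` → b = [5, 2, 8] (same object as a)
`a += [54, 54]` → a = [5, 2, 8, 54, 54] (same object as b); b = [5, 2, 8, 54, 54] (same object as a)
`print(b)` → prints [5, 2, 8, 54, 54]
`x = (5, 9, 9)` → x = (5, 9, 9)
`y = x` → y = (5, 9, 9)
`x += (16, 33)` → x = (5, 9, 9, 16, 33)
`print(y)` → prints (5, 9, 9)

Answer:
[5, 2, 8, 54, 54]
(5, 9, 9)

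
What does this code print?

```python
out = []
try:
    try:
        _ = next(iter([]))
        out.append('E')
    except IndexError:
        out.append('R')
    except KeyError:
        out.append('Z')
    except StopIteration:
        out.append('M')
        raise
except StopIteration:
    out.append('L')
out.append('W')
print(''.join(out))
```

Execution trace: 'M' (inner except StopIteration) → 'L' (outer except StopIteration) → 'W' (after the try/except). Output: MLW

Answer: MLW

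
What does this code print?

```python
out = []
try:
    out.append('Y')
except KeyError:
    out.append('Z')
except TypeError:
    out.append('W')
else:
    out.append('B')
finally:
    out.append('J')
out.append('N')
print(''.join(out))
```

Execution trace: 'Y' (try body, no exception) → 'B' (else) → 'J' (finally) → 'N' (after the try/except). Output: YBJN

Answer: YBJN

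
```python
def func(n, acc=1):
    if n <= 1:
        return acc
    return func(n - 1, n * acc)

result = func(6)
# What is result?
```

Accumulator trace (n, acc): (6, 1) -> (5, 6) -> (4, 30) -> (3, 120) -> (2, 360) -> (1, 720) -> return 720

Answer: 720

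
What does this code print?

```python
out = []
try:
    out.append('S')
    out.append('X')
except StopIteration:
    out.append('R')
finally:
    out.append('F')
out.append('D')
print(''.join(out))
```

Execution trace: 'S' (try body) → 'X' (try body, no exception) → 'F' (finally) → 'D' (after the try/except). Output: SXFD

Answer: SXFD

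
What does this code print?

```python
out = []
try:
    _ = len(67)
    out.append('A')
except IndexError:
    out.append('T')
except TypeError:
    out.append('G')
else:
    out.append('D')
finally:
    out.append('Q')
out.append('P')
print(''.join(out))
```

Execution trace: 'G' (except TypeError) → 'Q' (finally) → 'P' (after the try/except). Output: GQP

Answer: GQP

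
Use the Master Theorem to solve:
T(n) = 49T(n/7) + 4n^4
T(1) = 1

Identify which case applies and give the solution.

a=49, b=7, f(n)=4n^4. log_7(49) = 2. Since c=4 > 2 and the regularity condition holds (49(n/7)^4 = (49/7^4)n^4 with 49/7^4 < 1), Case 3 applies: T(n) = Θ(f(n)) = O(n^4).

Answer: O(n^4) - Case 3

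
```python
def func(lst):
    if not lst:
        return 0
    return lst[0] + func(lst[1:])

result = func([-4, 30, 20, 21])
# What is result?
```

(-4) + 30 + 20 + 21 + 0 = 67

Answer: 67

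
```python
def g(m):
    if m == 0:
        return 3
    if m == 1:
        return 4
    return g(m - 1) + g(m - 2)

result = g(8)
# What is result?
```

Build up from base cases: g(0)=3, g(1)=4, g(2)=7, g(3)=11, g(4)=18, g(5)=29, g(6)=47, ..., g(8)=123

Answer: 123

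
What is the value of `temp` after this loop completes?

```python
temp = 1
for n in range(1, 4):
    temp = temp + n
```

Start at 1, add 1 through 3
`temp` takes the values: 1 → 2 → 4 → 7

Answer: 7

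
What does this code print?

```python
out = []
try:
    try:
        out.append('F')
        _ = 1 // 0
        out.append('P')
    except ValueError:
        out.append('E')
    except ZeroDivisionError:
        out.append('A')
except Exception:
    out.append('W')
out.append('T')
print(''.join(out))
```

Execution trace: 'F' (inner try body) → 'A' (inner except ZeroDivisionError) → 'T' (after the try/except). Output: FAT

Answer: FAT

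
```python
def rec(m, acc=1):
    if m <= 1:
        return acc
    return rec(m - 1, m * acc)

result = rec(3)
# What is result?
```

Accumulator trace (n, acc): (3, 1) -> (2, 3) -> (1, 6) -> return 6

Answer: 6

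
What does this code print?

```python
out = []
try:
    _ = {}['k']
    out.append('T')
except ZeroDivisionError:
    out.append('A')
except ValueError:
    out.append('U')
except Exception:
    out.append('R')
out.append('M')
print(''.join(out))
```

Execution trace: 'R' (except Exception) → 'M' (after the try/except). Output: RM

Answer: RM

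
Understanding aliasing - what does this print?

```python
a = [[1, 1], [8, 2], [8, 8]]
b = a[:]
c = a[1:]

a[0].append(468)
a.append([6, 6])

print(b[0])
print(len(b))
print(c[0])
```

Key concept: slice with nested mutation.
Step by step:
`a = [[1, 1], [8, 2], [8, 8]]` → a = [[1, 1], [8, 2], [8, 8]]
`b = a[:]` → b = [[1, 1], [8, 2], [8, 8]]
`c = a[1:]` → c = [[8, 2], [8, 8]]
`a[0].append(468)` → a = [[1, 1, 468], [8, 2], [8, 8]]; b = [[1, 1, 468], [8, 2], [8, 8]]
`a.append([6, 6])` → a = [[1, 1, 468], [8, 2], [8, 8], [6, 6]]
`print(b[0])` → prints [1, 1, 468]
`print(len(b))` → prints 3
`print(c[0])` → prints [8, 2]

Answer:
[1, 1, 468]
3
[8, 2]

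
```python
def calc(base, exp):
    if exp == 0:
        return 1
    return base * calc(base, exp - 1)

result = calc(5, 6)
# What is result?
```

calc(5, 6) = 5 * 5 * 5 * 5 * 5 * 5 = 15625

Answer: 15625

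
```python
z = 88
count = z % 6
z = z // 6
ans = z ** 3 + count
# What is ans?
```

Trace:
`z = 88` → z = 88
`count = z % 6` → count = 4
`z = z // 6` → z = 14
`ans = z ** 3 + count` → ans = 2748
So ans = 2748

Answer: 2748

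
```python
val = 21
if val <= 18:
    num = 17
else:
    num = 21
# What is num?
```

Trace:
`val = 21` → val = 21
`if val <= 18: ...` → val <= 18 is False, take else branch → num = 21
So num = 21

Answer: 21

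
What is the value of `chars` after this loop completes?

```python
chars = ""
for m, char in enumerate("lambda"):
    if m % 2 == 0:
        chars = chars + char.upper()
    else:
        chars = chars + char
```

Uppercase even positions in 'lambda'
`chars` takes the values: "" → "L" → "La" → "LaM" → "LaMb" → "LaMbD" → "LaMbDa"

Answer: "LaMbDa"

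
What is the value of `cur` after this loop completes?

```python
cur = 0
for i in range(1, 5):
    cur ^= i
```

XOR of 1 to 4
`cur` takes the values: 0 → 1 → 3 → 0 → 4

Answer: 4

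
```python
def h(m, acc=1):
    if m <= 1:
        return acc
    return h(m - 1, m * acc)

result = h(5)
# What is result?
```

Accumulator trace (n, acc): (5, 1) -> (4, 5) -> (3, 20) -> (2, 60) -> (1, 120) -> return 120

Answer: 120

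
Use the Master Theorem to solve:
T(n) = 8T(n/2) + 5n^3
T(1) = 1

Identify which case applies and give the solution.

a=8, b=2, f(n)=5n^3. log_2(8) = 3. Since c=3 = 3, Case 2 applies: T(n) = Θ(n^log_b(a) · log n) = O(n^3 log n).

Answer: O(n^3 log n) - Case 2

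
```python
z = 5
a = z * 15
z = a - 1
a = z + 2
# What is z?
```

Trace:
`z = 5` → z = 5
`a = z * 15` → a = 75
`z = a - 1` → z = 74
`a = z + 2` → a = 76
So z = 74

Answer: 74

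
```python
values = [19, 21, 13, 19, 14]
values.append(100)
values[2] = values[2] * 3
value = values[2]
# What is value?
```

Trace:
`values = [19, 21, 13, 19, 14]` → values = [19, 21, 13, 19, 14]
`values.append(100)` → values = [19, 21, 13, 19, 14, 100]
`values[2] = values[2] * 3` → values = [19, 21, 39, 19, 14, 100]
`value = values[2]` → value = 39
So value = 39

Answer: 39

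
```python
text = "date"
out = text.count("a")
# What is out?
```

Trace:
`text = "date"` → text = 'date'
`out = text.count("a")` → out = 1
So out = 1

Answer: 1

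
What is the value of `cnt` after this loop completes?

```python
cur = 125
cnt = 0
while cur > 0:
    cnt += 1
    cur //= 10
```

Count digits by repeated division by 10
`cnt` takes the values: 0 → 1 → 2 → 3

Answer: 3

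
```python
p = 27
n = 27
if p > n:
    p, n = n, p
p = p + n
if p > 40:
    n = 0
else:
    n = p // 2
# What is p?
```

Trace:
`p = 27` → p = 27
`n = 27` → n = 27
`if p > n: ...` → p > n is False → no variable changes
`p = p + n` → p = 54
`if p > 40: ...` → p > 40 is True → n = 0
So p = 54

Answer: 54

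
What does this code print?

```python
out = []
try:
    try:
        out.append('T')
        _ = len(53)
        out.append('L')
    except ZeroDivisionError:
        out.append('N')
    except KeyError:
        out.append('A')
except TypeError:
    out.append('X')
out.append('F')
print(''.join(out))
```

Execution trace: 'T' (try body) → 'X' (outer except TypeError) → 'F' (after the try/except). Output: TXF

Answer: TXF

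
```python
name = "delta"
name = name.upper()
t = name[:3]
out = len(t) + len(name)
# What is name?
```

Trace:
`name = "delta"` → name = 'delta'
`name = name.upper()` → name = 'DELTA'
`t = name[:3]` → t = 'DEL'
`out = len(t) + len(name)` → out = 8
So name = 'DELTA'

Answer: 'DELTA'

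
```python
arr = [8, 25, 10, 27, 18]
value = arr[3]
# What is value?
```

Trace:
`arr = [8, 25, 10, 27, 18]` → arr = [8, 25, 10, 27, 18]
`value = arr[3]` → value = 27
So value = 27

Answer: 27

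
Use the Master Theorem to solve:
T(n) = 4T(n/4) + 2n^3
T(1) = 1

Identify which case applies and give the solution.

a=4, b=4, f(n)=2n^3. log_4(4) = 1. Since c=3 > 1 and the regularity condition holds (4(n/4)^3 = (4/4^3)n^3 with 4/4^3 < 1), Case 3 applies: T(n) = Θ(f(n)) = O(n^3).

Answer: O(n^3) - Case 3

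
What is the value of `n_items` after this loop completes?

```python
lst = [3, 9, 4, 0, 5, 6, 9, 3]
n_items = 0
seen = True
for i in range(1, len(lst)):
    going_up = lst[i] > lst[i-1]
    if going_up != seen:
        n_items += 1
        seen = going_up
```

Count direction changes in [3, 9, 4, 0, 5, 6, 9, 3]
`n_items` takes the values: 0 → 1 → 2 → 3

Answer: 3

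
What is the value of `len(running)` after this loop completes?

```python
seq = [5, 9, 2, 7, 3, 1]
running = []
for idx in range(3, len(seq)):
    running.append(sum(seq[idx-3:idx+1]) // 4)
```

Number of 4-element averages
`running` takes the values: [] → [5] → [5, 5] → [5, 5, 3]
So `len(running)` = 3

Answer: 3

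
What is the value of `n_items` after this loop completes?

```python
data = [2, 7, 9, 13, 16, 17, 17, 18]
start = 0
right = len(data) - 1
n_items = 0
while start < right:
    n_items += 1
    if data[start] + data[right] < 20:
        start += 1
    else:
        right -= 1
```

Steps to find pair summing to 20
`n_items` takes the values: 0 → 1 → 2 → 3 → 4 → 5 → 6 → 7

Answer: 7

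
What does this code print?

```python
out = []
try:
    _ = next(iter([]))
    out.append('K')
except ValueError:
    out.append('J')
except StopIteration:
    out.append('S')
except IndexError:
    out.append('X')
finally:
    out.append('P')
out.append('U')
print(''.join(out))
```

Execution trace: 'S' (except StopIteration) → 'P' (finally) → 'U' (after the try/except). Output: SPU

Answer: SPU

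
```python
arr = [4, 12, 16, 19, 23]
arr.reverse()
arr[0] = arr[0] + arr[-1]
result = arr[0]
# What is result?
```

Trace:
`arr = [4, 12, 16, 19, 23]` → arr = [4, 12, 16, 19, 23]
`arr.reverse()` → arr = [23, 19, 16, 12, 4]
`arr[0] = arr[0] + arr[-1]` → arr = [27, 19, 16, 12, 4]
`result = arr[0]` → result = 27
So result = 27

Answer: 27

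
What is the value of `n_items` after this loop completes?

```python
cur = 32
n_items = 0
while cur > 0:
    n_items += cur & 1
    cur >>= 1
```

Count set bits in 32 (binary: 0b100000)
`n_items` takes the values: 0 → 1

Answer: 1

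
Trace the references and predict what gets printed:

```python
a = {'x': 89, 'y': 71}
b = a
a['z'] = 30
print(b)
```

Key concept: dict aliasing.
Step by step:
`a = {'x': 89, 'y': 71}` → a = {'x': 89, 'y': 71}
`b = a` → b = {'x': 89, 'y': 71} (same object as a)
`a['z'] = 30` → a = {'x': 89, 'y': 71, 'z': 30} (same object as b); b = {'x': 89, 'y': 71, 'z': 30} (same object as a)
`print(b)` → prints {'x': 89, 'y': 71, 'z': 30}

Answer: {'x': 89, 'y': 71, 'z': 30}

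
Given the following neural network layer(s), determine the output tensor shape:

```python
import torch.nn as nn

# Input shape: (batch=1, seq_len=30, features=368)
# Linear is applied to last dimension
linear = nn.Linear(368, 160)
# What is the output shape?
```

Input: (1, 30, 368) -> Output: (1, 30, 160)

Answer: (1, 30, 160)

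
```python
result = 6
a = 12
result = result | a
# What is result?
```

Trace:
`result = 6` → result = 6
`a = 12` → a = 12
`result = result | a` → result = 14
So result = 14

Answer: 14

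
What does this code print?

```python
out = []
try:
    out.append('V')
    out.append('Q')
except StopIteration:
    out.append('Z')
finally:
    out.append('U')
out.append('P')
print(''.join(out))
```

Execution trace: 'V' (try body) → 'Q' (try body, no exception) → 'U' (finally) → 'P' (after the try/except). Output: VQUP

Answer: VQUP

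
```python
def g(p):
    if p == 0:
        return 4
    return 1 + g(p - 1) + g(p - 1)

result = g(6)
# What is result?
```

g(p) = 1 + 2·g(p-1), g(0)=4. Closed form: (4+1)·2^6 - 1 = 319.

Answer: 319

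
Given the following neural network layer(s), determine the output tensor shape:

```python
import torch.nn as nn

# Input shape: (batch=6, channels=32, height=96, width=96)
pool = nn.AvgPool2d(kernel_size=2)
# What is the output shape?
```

Input: (6, 32, 96, 96) -> Output: (6, 32, 48, 48)

Answer: (6, 32, 48, 48)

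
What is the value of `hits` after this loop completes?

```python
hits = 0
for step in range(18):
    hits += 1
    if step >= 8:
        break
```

Loop breaks when step reaches 8, hits is 9
`hits` takes the values: 0 → 1 → 2 → 3 → 4 → 5 → 6 → 7 → 8 → 9

Answer: 9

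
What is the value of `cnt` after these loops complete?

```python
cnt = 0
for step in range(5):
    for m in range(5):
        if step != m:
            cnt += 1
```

5² - 5 (exclude diagonal)
`cnt` takes the values: 0 → 1 → 2 → 3 → 4 → 5 → 6 → 7 → 8 → 9 → 10 → 11 → 12 → 13 → 14 → 15 → 16 → 17 → 18 → 19 → 20

Answer: 20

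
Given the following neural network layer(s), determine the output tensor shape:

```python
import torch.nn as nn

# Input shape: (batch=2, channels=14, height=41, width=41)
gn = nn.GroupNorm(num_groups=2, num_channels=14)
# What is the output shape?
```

Input: (2, 14, 41, 41) -> Output: (2, 14, 41, 41)

Answer: (2, 14, 41, 41)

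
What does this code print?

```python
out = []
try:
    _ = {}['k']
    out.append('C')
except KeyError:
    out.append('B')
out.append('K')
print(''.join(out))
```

Execution trace: 'B' (except KeyError) → 'K' (after the try/except). Output: BK

Answer: BK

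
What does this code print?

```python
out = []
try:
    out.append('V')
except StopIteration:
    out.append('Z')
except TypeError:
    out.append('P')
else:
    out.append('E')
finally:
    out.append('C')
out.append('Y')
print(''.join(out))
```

Execution trace: 'V' (try body, no exception) → 'E' (else) → 'C' (finally) → 'Y' (after the try/except). Output: VECY

Answer: VECY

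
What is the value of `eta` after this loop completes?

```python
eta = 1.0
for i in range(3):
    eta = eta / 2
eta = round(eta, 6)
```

Halving LR 3 times: 1 / 2^3
`eta` takes the values: 1.0 → 0.5 → 0.25 → 0.125

Answer: 0.125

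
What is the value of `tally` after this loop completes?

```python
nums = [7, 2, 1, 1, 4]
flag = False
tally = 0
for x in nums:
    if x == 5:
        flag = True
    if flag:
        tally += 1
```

Count elements after first 5 in [7, 2, 1, 1, 4]
`tally` takes the values: 0

Answer: 0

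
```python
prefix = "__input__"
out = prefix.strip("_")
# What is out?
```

Trace:
`prefix = "__input__"` → prefix = '__input__'
`out = prefix.strip("_")` → out = 'input'
So out = 'input'

Answer: 'input'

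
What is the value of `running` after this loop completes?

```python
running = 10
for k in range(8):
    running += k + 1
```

Start at 10, add 1 to 8 = 46
`running` takes the values: 10 → 11 → 13 → 16 → 20 → 25 → 31 → 38 → 46

Answer: 46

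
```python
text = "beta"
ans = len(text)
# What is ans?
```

Trace:
`text = "beta"` → text = 'beta'
`ans = len(text)` → ans = 4
So ans = 4

Answer: 4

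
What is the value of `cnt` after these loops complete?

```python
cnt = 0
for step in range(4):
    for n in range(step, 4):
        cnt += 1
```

Upper triangle: 4 + 3 + ... + 1
`cnt` takes the values: 0 → 1 → 2 → 3 → 4 → 5 → 6 → 7 → 8 → 9 → 10

Answer: 10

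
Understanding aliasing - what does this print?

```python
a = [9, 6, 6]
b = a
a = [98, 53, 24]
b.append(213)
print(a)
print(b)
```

Key concept: rebinding vs mutation: a is rebound to a new list, b still points at the original.
Step by step:
`a = [9, 6, 6]` → a = [9, 6, 6]
`b = a` → b = [9, 6, 6] (same object as a)
`a = [98, 53, 24]` → a = [98, 53, 24]
`b.append(213)` → b = [9, 6, 6, 213]
`print(a)` → prints [98, 53, 24]
`print(b)` → prints [9, 6, 6, 213]

Answer:
[98, 53, 24]
[9, 6, 6, 213]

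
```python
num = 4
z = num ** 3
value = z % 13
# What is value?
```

Trace:
`num = 4` → num = 4
`z = num ** 3` → z = 64
`value = z % 13` → value = 12
So value = 12

Answer: 12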